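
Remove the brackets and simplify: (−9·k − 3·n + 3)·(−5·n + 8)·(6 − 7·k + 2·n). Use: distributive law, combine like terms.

399·k·n − 315·k^2·n − 15·k·n^2 − 600·k + 504·k^2 + 12·n^2 + 30·n^3 − 186·n + 144

(−9·k − 3·n + 3)·(−5·n + 8)·(6 − 7·k + 2·n)
= (45·k·n − 72·k + 15·n^2 − 24·n − 15·n + 24)·(6 − 7·k + 2·n)    [distributive law]
= (45·k·n − 72·k + 15·n^2 − 39·n + 24)·(6 − 7·k + 2·n)    [combine like terms]
= 270·k·n − 315·k^2·n + 90·k·n^2 − 432·k + 504·k^2 − 144·k·n + 90·n^2 − 105·k·n^2 + 30·n^3 − 234·n + 273·k·n − 78·n^2 + 144 − 168·k + 48·n    [distributive law]
= 399·k·n − 315·k^2·n − 15·k·n^2 − 600·k + 504·k^2 + 12·n^2 + 30·n^3 − 186·n + 144    [combine like terms]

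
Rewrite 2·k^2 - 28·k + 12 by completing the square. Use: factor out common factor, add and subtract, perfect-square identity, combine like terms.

2(k - 7)^2 - 86

2·k^2 - 28·k + 12
= 2(k^2 - 14·k) + 12    [factor out 2 from the k-terms]
= 2(k^2 - 14·k + 49 - 49) + 12    [add and subtract 49 inside the bracket]
= 2(k - 7)^2 - 98 + 12    [perfect-square identity]
= 2(k - 7)^2 - 86    [combine constants]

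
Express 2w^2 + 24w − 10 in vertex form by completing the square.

2(w + 6)^2 − 82

2w^2 + 24w − 10
= 2(w^2 + 12w) − 10    [factor out 2 from the w-terms]
= 2(w^2 + 12w + 36 − 36) − 10    [add and subtract 36 inside the bracket]
= 2(w + 6)^2 − 72 − 10    [perfect-square identity]
= 2(w + 6)^2 − 82    [combine constants]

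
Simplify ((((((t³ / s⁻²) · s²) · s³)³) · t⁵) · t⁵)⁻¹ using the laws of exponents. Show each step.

((((((t³ / s⁻²) · s²) · s³)³) · t⁵) · t⁵)⁻¹
= ((((((t³ / s⁻²) · s²) · s³)³) · t⁵)⁻¹) · ((t⁵)⁻¹)    [power of a product]
= ((((((t³ / s⁻²) · s²) · s³)³)⁻¹) · ((t⁵)⁻¹)) · ((t⁵)⁻¹)    [power of a product]
= (((((t³ / s⁻²) · s²) · s³)⁻³) · ((t⁵)⁻¹)) · ((t⁵)⁻¹)    [power of a power]
= (((((t³ / s⁻²) · s²)⁻³) · ((s³)⁻³)) · ((t⁵)⁻¹)) · ((t⁵)⁻¹)    [power of a product]
= (((((t³ / s⁻²)⁻³) · ((s²)⁻³)) · ((s³)⁻³)) · ((t⁵)⁻¹)) · ((t⁵)⁻¹)    [power of a product]
= ((((((t³)⁻³) / ((s⁻²)⁻³)) · ((s²)⁻³)) · ((s³)⁻³)) · ((t⁵)⁻¹)) · ((t⁵)⁻¹)    [power of a quotient]
= ((((t⁻⁹ / ((s⁻²)⁻³)) · ((s²)⁻³)) · ((s³)⁻³)) · ((t⁵)⁻¹)) · ((t⁵)⁻¹)    [power of a power]
= ((((t⁻⁹ / s⁶) · ((s²)⁻³)) · ((s³)⁻³)) · ((t⁵)⁻¹)) · ((t⁵)⁻¹)    [power of a power]
= ((((t⁻⁹ / s⁶) · s⁻⁶) · ((s³)⁻³)) · ((t⁵)⁻¹)) · ((t⁵)⁻¹)    [power of a power]
= ((((t⁻⁹ / s⁶) · s⁻⁶) · s⁻⁹) · ((t⁵)⁻¹)) · ((t⁵)⁻¹)    [power of a power]
= ((((t⁻⁹ / s⁶) · s⁻⁶) · s⁻⁹) · t⁻⁵) · ((t⁵)⁻¹)    [power of a power]
= ((((t⁻⁹ / s⁶) · s⁻⁶) · s⁻⁹) · t⁻⁵) · t⁻⁵    [power of a power]
= s⁻²¹·t⁻¹⁹    [quotient of powers; product of powers]

s⁻²¹·t⁻¹⁹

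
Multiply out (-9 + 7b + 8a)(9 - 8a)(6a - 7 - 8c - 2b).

(-9 + 7b + 8a)(9 - 8a)(6a - 7 - 8c - 2b)
= (-81 + 72a + 63b - 56ab + 72a - 64a^2)(6a - 7 - 8c - 2b)    [distributive law]
= (-81 + 144a + 63b - 56ab - 64a^2)(6a - 7 - 8c - 2b)    [combine like terms]
= -486a + 567 + 648c + 162b + 864a^2 - 1008a - 1152ac - 288ab + 378ab - 441b - 504bc - 126b^2 - 336a^2b + 392ab + 448abc + 112ab^2 - 384a^3 + 448a^2 + 512a^2c + 128a^2b    [distributive law]
= -1494a + 567 + 648c - 279b + 1312a^2 - 1152ac + 482ab - 504bc - 126b^2 - 208a^2b + 448abc + 112ab^2 - 384a^3 + 512a^2c    [combine like terms]

-1494a + 567 + 648c - 279b + 1312a^2 - 1152ac + 482ab - 504bc - 126b^2 - 208a^2b + 448abc + 112ab^2 - 384a^3 + 512a^2c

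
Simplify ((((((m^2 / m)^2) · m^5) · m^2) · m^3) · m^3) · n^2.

m^15n^2

((((((m^2 / m)^2) · m^5) · m^2) · m^3) · m^3) · n^2
= (((((((m^2)^2) / (m^2)) · m^5) · m^2) · m^3) · m^3) · n^2    [power of a quotient]
= (((((m^4 / (m^2)) · m^5) · m^2) · m^3) · m^3) · n^2    [power of a power]
= ((((m^2 · m^5) · m^2) · m^3) · m^3) · n^2    [quotient of powers]
= (((m^7 · m^2) · m^3) · m^3) · n^2    [product of powers]
= ((m^9 · m^3) · m^3) · n^2    [product of powers]
= (m^12 · m^3) · n^2    [product of powers]
= m^15 · n^2    [product of powers]
= m^15n^2    [rearrange]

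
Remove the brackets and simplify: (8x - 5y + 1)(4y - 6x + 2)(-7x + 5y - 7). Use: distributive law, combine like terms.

(8x - 5y + 1)(4y - 6x + 2)(-7x + 5y - 7)
= (32xy - 48x^2 + 16x - 20y^2 + 30xy - 10y + 4y - 6x + 2)(-7x + 5y - 7)    [distributive law]
= (62xy - 48x^2 + 10x - 20y^2 - 6y + 2)(-7x + 5y - 7)    [combine like terms]
= -434x^2y + 310xy^2 - 434xy + 336x^3 - 240x^2y + 336x^2 - 70x^2 + 50xy - 70x + 140xy^2 - 100y^3 + 140y^2 + 42xy - 30y^2 + 42y - 14x + 10y - 14    [distributive law]
= -674x^2y + 450xy^2 - 342xy + 336x^3 + 266x^2 - 84x - 100y^3 + 110y^2 + 52y - 14    [combine like terms]

-674x^2y + 450xy^2 - 342xy + 336x^3 + 266x^2 - 84x - 100y^3 + 110y^2 + 52y - 14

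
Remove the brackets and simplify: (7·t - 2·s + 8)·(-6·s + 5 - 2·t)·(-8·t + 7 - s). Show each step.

318·s·t² + 179·s·t - 58·s²·t - 250·t² - 187·t + 112·t³ + 142·s² - 12·s³ - 446·s + 280

(7·t - 2·s + 8)·(-6·s + 5 - 2·t)·(-8·t + 7 - s)
= (-42·s·t + 35·t - 14·t² + 12·s² - 10·s + 4·s·t - 48·s + 40 - 16·t)·(-8·t + 7 - s)    [distributive law]
= (-38·s·t + 19·t - 14·t² + 12·s² - 58·s + 40)·(-8·t + 7 - s)    [combine like terms]
= 304·s·t² - 266·s·t + 38·s²·t - 152·t² + 133·t - 19·s·t + 112·t³ - 98·t² + 14·s·t² - 96·s²·t + 84·s² - 12·s³ + 464·s·t - 406·s + 58·s² - 320·t + 280 - 40·s    [distributive law]
= 318·s·t² + 179·s·t - 58·s²·t - 250·t² - 187·t + 112·t³ + 142·s² - 12·s³ - 446·s + 280    [combine like terms]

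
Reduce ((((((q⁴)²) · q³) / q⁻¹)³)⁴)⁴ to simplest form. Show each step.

((((((q⁴)²) · q³) / q⁻¹)³)⁴)⁴
= (((((q⁴)²) · q³) / q⁻¹)³)¹⁶    [power of a power]
= ((((q⁴)²) · q³) / q⁻¹)⁴⁸    [power of a power]
= ((((q⁴)²) · q³)⁴⁸) / ((q⁻¹)⁴⁸)    [power of a quotient]
= ((((q⁴)²)⁴⁸) · ((q³)⁴⁸)) / ((q⁻¹)⁴⁸)    [power of a product]
= (((q⁴)⁹⁶) · ((q³)⁴⁸)) / ((q⁻¹)⁴⁸)    [power of a power]
= (q³⁸⁴ · ((q³)⁴⁸)) / ((q⁻¹)⁴⁸)    [power of a power]
= (q³⁸⁴ · q¹⁴⁴) / ((q⁻¹)⁴⁸)    [power of a power]
= q⁵²⁸ / ((q⁻¹)⁴⁸)    [product of powers]
= q⁵²⁸ / q⁻⁴⁸    [power of a power]
= q⁵⁷⁶    [quotient of powers]

q⁵⁷⁶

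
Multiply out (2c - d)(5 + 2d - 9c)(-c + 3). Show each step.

-64c^2 + 30c - 13c^2d + 44cd + 18c^3 - 15d + 2cd^2 - 6d^2

(2c - d)(5 + 2d - 9c)(-c + 3)
= (10c + 4cd - 18c^2 - 5d - 2d^2 + 9cd)(-c + 3)    [distributive law]
= (10c + 13cd - 18c^2 - 5d - 2d^2)(-c + 3)    [combine like terms]
= -10c^2 + 30c - 13c^2d + 39cd + 18c^3 - 54c^2 + 5cd - 15d + 2cd^2 - 6d^2    [distributive law]
= -64c^2 + 30c - 13c^2d + 44cd + 18c^3 - 15d + 2cd^2 - 6d^2    [combine like terms]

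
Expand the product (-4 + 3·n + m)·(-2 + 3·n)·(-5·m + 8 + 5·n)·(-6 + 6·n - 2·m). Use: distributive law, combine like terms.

(-4 + 3·n + m)·(-2 + 3·n)·(-5·m + 8 + 5·n)·(-6 + 6·n - 2·m)
= (8 - 12·n - 6·n + 9·n² - 2·m + 3·m·n)·(-5·m + 8 + 5·n)·(-6 + 6·n - 2·m)    [distributive law]
= (8 - 18·n + 9·n² - 2·m + 3·m·n)·(-5·m + 8 + 5·n)·(-6 + 6·n - 2·m)    [combine like terms]
= (-40·m + 64 + 40·n + 90·m·n - 144·n - 90·n² - 45·m·n² + 72·n² + 45·n³ + 10·m² - 16·m - 10·m·n - 15·m²·n + 24·m·n + 15·m·n²)·(-6 + 6·n - 2·m)    [distributive law]
= (-56·m + 64 - 104·n + 104·m·n - 18·n² - 30·m·n² + 45·n³ + 10·m² - 15·m²·n)·(-6 + 6·n - 2·m)    [combine like terms]
= 336·m - 336·m·n + 112·m² - 384 + 384·n - 128·m + 624·n - 624·n² + 208·m·n - 624·m·n + 624·m·n² - 208·m²·n + 108·n² - 108·n³ + 36·m·n² + 180·m·n² - 180·m·n³ + 60·m²·n² - 270·n³ + 270·n⁴ - 90·m·n³ - 60·m² + 60·m²·n - 20·m³ + 90·m²·n - 90·m²·n² + 30·m³·n    [distributive law]
= 208·m - 752·m·n + 52·m² - 384 + 1008·n - 516·n² + 840·m·n² - 58·m²·n - 378·n³ - 270·m·n³ - 30·m²·n² + 270·n⁴ - 20·m³ + 30·m³·n    [combine like terms]

208·m - 752·m·n + 52·m² - 384 + 1008·n - 516·n² + 840·m·n² - 58·m²·n - 378·n³ - 270·m·n³ - 30·m²·n² + 270·n⁴ - 20·m³ + 30·m³·n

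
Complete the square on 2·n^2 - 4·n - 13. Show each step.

2(n - 1)^2 - 15

2·n^2 - 4·n - 13
= 2(n^2 - 2·n) - 13    [factor out 2 from the n-terms]
= 2(n^2 - 2·n + 1 - 1) - 13    [add and subtract 1 inside the bracket]
= 2(n - 1)^2 - 2 - 13    [perfect-square identity]
= 2(n - 1)^2 - 15    [combine constants]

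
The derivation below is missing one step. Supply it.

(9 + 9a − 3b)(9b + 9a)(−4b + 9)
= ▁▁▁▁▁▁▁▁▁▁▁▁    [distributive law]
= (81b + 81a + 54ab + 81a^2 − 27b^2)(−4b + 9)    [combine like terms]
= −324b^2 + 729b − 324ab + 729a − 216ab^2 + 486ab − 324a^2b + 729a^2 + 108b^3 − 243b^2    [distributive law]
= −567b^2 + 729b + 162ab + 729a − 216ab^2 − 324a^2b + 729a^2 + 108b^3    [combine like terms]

By distributive law:

(81b + 81a + 81ab + 81a^2 − 27b^2 − 27ab)(−4b + 9)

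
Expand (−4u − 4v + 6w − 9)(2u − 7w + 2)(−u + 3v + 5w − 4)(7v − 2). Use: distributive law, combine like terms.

56u^3v − 16u^3 − 112u^2v^2 + 438u^2v − 560u^2vw + 160u^2w − 116u^2 + 364uv^2w − 2659uvw + 1694uvw^2 − 484uw^2 + 730uw − 218uv^2 + 930uv − 244u − 168uv^3 + 588v^3w + 343v^2w + 98v^2w^2 + 3773vw^2 − 2876vw − 168v^3 − 106v^2 + 548v − 1470vw^3 + 420w^3 − 1086w^2 + 780w − 144

(−4u − 4v + 6w − 9)(2u − 7w + 2)(−u + 3v + 5w − 4)(7v − 2)
= (−8u^2 + 28uw − 8u − 8uv + 28vw − 8v + 12uw − 42w^2 + 12w − 18u + 63w − 18)(−u + 3v + 5w − 4)(7v − 2)    [distributive law]
= (−8u^2 + 40uw − 26u − 8uv + 28vw − 8v − 42w^2 + 75w − 18)(−u + 3v + 5w − 4)(7v − 2)    [combine like terms]
= (8u^3 − 24u^2v − 40u^2w + 32u^2 − 40u^2w + 120uvw + 200uw^2 − 160uw + 26u^2 − 78uv − 130uw + 104u + 8u^2v − 24uv^2 − 40uvw + 32uv − 28uvw + 84v^2w + 140vw^2 − 112vw + 8uv − 24v^2 − 40vw + 32v + 42uw^2 − 126vw^2 − 210w^3 + 168w^2 − 75uw + 225vw + 375w^2 − 300w + 18u − 54v − 90w + 72)(7v − 2)    [distributive law]
= (8u^3 − 16u^2v − 80u^2w + 58u^2 + 52uvw + 242uw^2 − 365uw − 38uv + 122u − 24uv^2 + 84v^2w + 14vw^2 + 73vw − 24v^2 − 22v − 210w^3 + 543w^2 − 390w + 72)(7v − 2)    [combine like terms]
= 56u^3v − 16u^3 − 112u^2v^2 + 32u^2v − 560u^2vw + 160u^2w + 406u^2v − 116u^2 + 364uv^2w − 104uvw + 1694uvw^2 − 484uw^2 − 2555uvw + 730uw − 266uv^2 + 76uv + 854uv − 244u − 168uv^3 + 48uv^2 + 588v^3w − 168v^2w + 98v^2w^2 − 28vw^2 + 511v^2w − 146vw − 168v^3 + 48v^2 − 154v^2 + 44v − 1470vw^3 + 420w^3 + 3801vw^2 − 1086w^2 − 2730vw + 780w + 504v − 144    [distributive law]
= 56u^3v − 16u^3 − 112u^2v^2 + 438u^2v − 560u^2vw + 160u^2w − 116u^2 + 364uv^2w − 2659uvw + 1694uvw^2 − 484uw^2 + 730uw − 218uv^2 + 930uv − 244u − 168uv^3 + 588v^3w + 343v^2w + 98v^2w^2 + 3773vw^2 − 2876vw − 168v^3 − 106v^2 + 548v − 1470vw^3 + 420w^3 − 1086w^2 + 780w − 144    [combine like terms]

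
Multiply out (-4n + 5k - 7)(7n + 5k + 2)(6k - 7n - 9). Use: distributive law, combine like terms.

-273kn² + 196n³ + 651n² - 85k²n - 302kn + 611n + 150k³ - 375k² + 141k + 126

(-4n + 5k - 7)(7n + 5k + 2)(6k - 7n - 9)
= (-28n² - 20kn - 8n + 35kn + 25k² + 10k - 49n - 35k - 14)(6k - 7n - 9)    [distributive law]
= (-28n² + 15kn - 57n + 25k² - 25k - 14)(6k - 7n - 9)    [combine like terms]
= -168kn² + 196n³ + 252n² + 90k²n - 105kn² - 135kn - 342kn + 399n² + 513n + 150k³ - 175k²n - 225k² - 150k² + 175kn + 225k - 84k + 98n + 126    [distributive law]
= -273kn² + 196n³ + 651n² - 85k²n - 302kn + 611n + 150k³ - 375k² + 141k + 126    [combine like terms]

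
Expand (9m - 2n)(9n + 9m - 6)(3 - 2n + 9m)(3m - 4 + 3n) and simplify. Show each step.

-1134m^2n - 1998mn + 2133mn^2 + 351m^2n^2 - 756mn^3 + 3402m^3n - 3645m^3 + 486m^2 + 2187m^4 + 648m + 420n^2 - 378n^3 + 108n^4 - 144n

(9m - 2n)(9n + 9m - 6)(3 - 2n + 9m)(3m - 4 + 3n)
= (81mn + 81m^2 - 54m - 18n^2 - 18mn + 12n)(3 - 2n + 9m)(3m - 4 + 3n)    [distributive law]
= (63mn + 81m^2 - 54m - 18n^2 + 12n)(3 - 2n + 9m)(3m - 4 + 3n)    [combine like terms]
= (189mn - 126mn^2 + 567m^2n + 243m^2 - 162m^2n + 729m^3 - 162m + 108mn - 486m^2 - 54n^2 + 36n^3 - 162mn^2 + 36n - 24n^2 + 108mn)(3m - 4 + 3n)    [distributive law]
= (405mn - 288mn^2 + 405m^2n - 243m^2 + 729m^3 - 162m - 78n^2 + 36n^3 + 36n)(3m - 4 + 3n)    [combine like terms]
= 1215m^2n - 1620mn + 1215mn^2 - 864m^2n^2 + 1152mn^2 - 864mn^3 + 1215m^3n - 1620m^2n + 1215m^2n^2 - 729m^3 + 972m^2 - 729m^2n + 2187m^4 - 2916m^3 + 2187m^3n - 486m^2 + 648m - 486mn - 234mn^2 + 312n^2 - 234n^3 + 108mn^3 - 144n^3 + 108n^4 + 108mn - 144n + 108n^2    [distributive law]
= -1134m^2n - 1998mn + 2133mn^2 + 351m^2n^2 - 756mn^3 + 3402m^3n - 3645m^3 + 486m^2 + 2187m^4 + 648m + 420n^2 - 378n^3 + 108n^4 - 144n    [combine like terms]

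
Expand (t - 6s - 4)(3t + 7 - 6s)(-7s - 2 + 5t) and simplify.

-141st² - 31t² + 15t³ - 7st - 130t + 348s²t + 54s² + 232s - 252s³ + 56

(t - 6s - 4)(3t + 7 - 6s)(-7s - 2 + 5t)
= (3t² + 7t - 6st - 18st - 42s + 36s² - 12t - 28 + 24s)(-7s - 2 + 5t)    [distributive law]
= (3t² - 5t - 24st - 18s + 36s² - 28)(-7s - 2 + 5t)    [combine like terms]
= -21st² - 6t² + 15t³ + 35st + 10t - 25t² + 168s²t + 48st - 120st² + 126s² + 36s - 90st - 252s³ - 72s² + 180s²t + 196s + 56 - 140t    [distributive law]
= -141st² - 31t² + 15t³ - 7st - 130t + 348s²t + 54s² + 232s - 252s³ + 56    [combine like terms]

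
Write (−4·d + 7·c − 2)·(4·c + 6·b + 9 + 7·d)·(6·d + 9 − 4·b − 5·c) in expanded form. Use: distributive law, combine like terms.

338·c·d^2 + 877·c·d + 240·b·c·d + 3·c^2·d − 32·b·d^2 − 88·b·d + 96·b^2·d − 552·d^2 − 558·d − 168·d^3 − 23·c^2 − 322·b·c^2 − 140·c^3 + 218·b·c − 168·b^2·c + 585·c − 36·b + 48·b^2 − 162

(−4·d + 7·c − 2)·(4·c + 6·b + 9 + 7·d)·(6·d + 9 − 4·b − 5·c)
= (−16·c·d − 24·b·d − 36·d − 28·d^2 + 28·c^2 + 42·b·c + 63·c + 49·c·d − 8·c − 12·b − 18 − 14·d)·(6·d + 9 − 4·b − 5·c)    [distributive law]
= (33·c·d − 24·b·d − 50·d − 28·d^2 + 28·c^2 + 42·b·c + 55·c − 12·b − 18)·(6·d + 9 − 4·b − 5·c)    [combine like terms]
= 198·c·d^2 + 297·c·d − 132·b·c·d − 165·c^2·d − 144·b·d^2 − 216·b·d + 96·b^2·d + 120·b·c·d − 300·d^2 − 450·d + 200·b·d + 250·c·d − 168·d^3 − 252·d^2 + 112·b·d^2 + 140·c·d^2 + 168·c^2·d + 252·c^2 − 112·b·c^2 − 140·c^3 + 252·b·c·d + 378·b·c − 168·b^2·c − 210·b·c^2 + 330·c·d + 495·c − 220·b·c − 275·c^2 − 72·b·d − 108·b + 48·b^2 + 60·b·c − 108·d − 162 + 72·b + 90·c    [distributive law]
= 338·c·d^2 + 877·c·d + 240·b·c·d + 3·c^2·d − 32·b·d^2 − 88·b·d + 96·b^2·d − 552·d^2 − 558·d − 168·d^3 − 23·c^2 − 322·b·c^2 − 140·c^3 + 218·b·c − 168·b^2·c + 585·c − 36·b + 48·b^2 − 162    [combine like terms]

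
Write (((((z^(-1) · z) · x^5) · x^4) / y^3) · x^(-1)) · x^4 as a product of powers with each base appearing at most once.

x^12·y^(-3)

(((((z^(-1) · z) · x^5) · x^4) / y^3) · x^(-1)) · x^4
= ((((z^0 · x^5) · x^4) / y^3) · x^(-1)) · x^4    [product of powers]
= x^12·y^(-3)    [quotient of powers; product of powers]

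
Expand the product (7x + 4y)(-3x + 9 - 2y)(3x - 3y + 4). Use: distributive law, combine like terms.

-63x^3 - 15x^2y + 105x^2 - 185xy + 252x + 54xy^2 - 140y^2 + 144y + 24y^3

(7x + 4y)(-3x + 9 - 2y)(3x - 3y + 4)
= (-21x^2 + 63x - 14xy - 12xy + 36y - 8y^2)(3x - 3y + 4)    [distributive law]
= (-21x^2 + 63x - 26xy + 36y - 8y^2)(3x - 3y + 4)    [combine like terms]
= -63x^3 + 63x^2y - 84x^2 + 189x^2 - 189xy + 252x - 78x^2y + 78xy^2 - 104xy + 108xy - 108y^2 + 144y - 24xy^2 + 24y^3 - 32y^2    [distributive law]
= -63x^3 - 15x^2y + 105x^2 - 185xy + 252x + 54xy^2 - 140y^2 + 144y + 24y^3    [combine like terms]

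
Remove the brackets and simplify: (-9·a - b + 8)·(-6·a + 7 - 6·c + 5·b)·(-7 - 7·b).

-378·a^2 - 378·a^2·b + 777·a + 1050·a·b - 378·a·c - 378·a·b·c + 273·a·b^2 - 623·b - 196·b^2 + 294·b·c - 42·b^2·c + 35·b^3 - 392 + 336·c

(-9·a - b + 8)·(-6·a + 7 - 6·c + 5·b)·(-7 - 7·b)
= (54·a^2 - 63·a + 54·a·c - 45·a·b + 6·a·b - 7·b + 6·b·c - 5·b^2 - 48·a + 56 - 48·c + 40·b)·(-7 - 7·b)    [distributive law]
= (54·a^2 - 111·a + 54·a·c - 39·a·b + 33·b + 6·b·c - 5·b^2 + 56 - 48·c)·(-7 - 7·b)    [combine like terms]
= -378·a^2 - 378·a^2·b + 777·a + 777·a·b - 378·a·c - 378·a·b·c + 273·a·b + 273·a·b^2 - 231·b - 231·b^2 - 42·b·c - 42·b^2·c + 35·b^2 + 35·b^3 - 392 - 392·b + 336·c + 336·b·c    [distributive law]
= -378·a^2 - 378·a^2·b + 777·a + 1050·a·b - 378·a·c - 378·a·b·c + 273·a·b^2 - 623·b - 196·b^2 + 294·b·c - 42·b^2·c + 35·b^3 - 392 + 336·c    [combine like terms]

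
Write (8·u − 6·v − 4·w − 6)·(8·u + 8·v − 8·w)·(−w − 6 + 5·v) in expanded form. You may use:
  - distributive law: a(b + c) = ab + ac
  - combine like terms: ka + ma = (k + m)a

−64·u^2·w − 384·u^2 + 320·u^2·v − 496·u·v·w − 336·u·v + 80·u·v^2 + 96·u·w^2 + 624·u·w + 128·v^2·w + 48·v^2 − 240·v^3 + 144·v·w^2 + 192·v·w − 32·w^3 − 240·w^2 + 288·u + 288·v − 288·w

(8·u − 6·v − 4·w − 6)·(8·u + 8·v − 8·w)·(−w − 6 + 5·v)
= (64·u^2 + 64·u·v − 64·u·w − 48·u·v − 48·v^2 + 48·v·w − 32·u·w − 32·v·w + 32·w^2 − 48·u − 48·v + 48·w)·(−w − 6 + 5·v)    [distributive law]
= (64·u^2 + 16·u·v − 96·u·w − 48·v^2 + 16·v·w + 32·w^2 − 48·u − 48·v + 48·w)·(−w − 6 + 5·v)    [combine like terms]
= −64·u^2·w − 384·u^2 + 320·u^2·v − 16·u·v·w − 96·u·v + 80·u·v^2 + 96·u·w^2 + 576·u·w − 480·u·v·w + 48·v^2·w + 288·v^2 − 240·v^3 − 16·v·w^2 − 96·v·w + 80·v^2·w − 32·w^3 − 192·w^2 + 160·v·w^2 + 48·u·w + 288·u − 240·u·v + 48·v·w + 288·v − 240·v^2 − 48·w^2 − 288·w + 240·v·w    [distributive law]
= −64·u^2·w − 384·u^2 + 320·u^2·v − 496·u·v·w − 336·u·v + 80·u·v^2 + 96·u·w^2 + 624·u·w + 128·v^2·w + 48·v^2 − 240·v^3 + 144·v·w^2 + 192·v·w − 32·w^3 − 240·w^2 + 288·u + 288·v − 288·w    [combine like terms]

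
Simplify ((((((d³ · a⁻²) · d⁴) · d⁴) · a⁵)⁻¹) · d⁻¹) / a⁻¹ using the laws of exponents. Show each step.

((((((d³ · a⁻²) · d⁴) · d⁴) · a⁵)⁻¹) · d⁻¹) / a⁻¹
= ((((((d³ · a⁻²) · d⁴) · d⁴)⁻¹) · ((a⁵)⁻¹)) · d⁻¹) / a⁻¹    [power of a product]
= ((((((d³ · a⁻²) · d⁴)⁻¹) · ((d⁴)⁻¹)) · ((a⁵)⁻¹)) · d⁻¹) / a⁻¹    [power of a product]
= ((((((d³ · a⁻²)⁻¹) · ((d⁴)⁻¹)) · ((d⁴)⁻¹)) · ((a⁵)⁻¹)) · d⁻¹) / a⁻¹    [power of a product]
= (((((((d³)⁻¹) · ((a⁻²)⁻¹)) · ((d⁴)⁻¹)) · ((d⁴)⁻¹)) · ((a⁵)⁻¹)) · d⁻¹) / a⁻¹    [power of a product]
= (((((d⁻³ · ((a⁻²)⁻¹)) · ((d⁴)⁻¹)) · ((d⁴)⁻¹)) · ((a⁵)⁻¹)) · d⁻¹) / a⁻¹    [power of a power]
= (((((d⁻³ · a²) · ((d⁴)⁻¹)) · ((d⁴)⁻¹)) · ((a⁵)⁻¹)) · d⁻¹) / a⁻¹    [power of a power]
= (((((d⁻³ · a²) · d⁻⁴) · ((d⁴)⁻¹)) · ((a⁵)⁻¹)) · d⁻¹) / a⁻¹    [power of a power]
= (((((d⁻³ · a²) · d⁻⁴) · d⁻⁴) · ((a⁵)⁻¹)) · d⁻¹) / a⁻¹    [power of a power]
= (((((d⁻³ · a²) · d⁻⁴) · d⁻⁴) · a⁻⁵) · d⁻¹) / a⁻¹    [power of a power]
= a⁻²d⁻¹²    [quotient of powers; product of powers]

a⁻²d⁻¹²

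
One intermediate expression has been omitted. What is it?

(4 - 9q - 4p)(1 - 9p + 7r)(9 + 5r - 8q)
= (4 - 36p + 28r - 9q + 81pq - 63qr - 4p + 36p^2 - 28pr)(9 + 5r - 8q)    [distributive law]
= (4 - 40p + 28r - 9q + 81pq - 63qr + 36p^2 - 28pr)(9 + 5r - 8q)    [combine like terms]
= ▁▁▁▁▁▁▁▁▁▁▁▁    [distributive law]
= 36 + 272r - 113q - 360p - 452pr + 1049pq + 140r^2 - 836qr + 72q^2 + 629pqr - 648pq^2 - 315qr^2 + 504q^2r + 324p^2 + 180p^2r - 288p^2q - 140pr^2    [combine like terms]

Applying distributive law to the line above:

36 + 20r - 32q - 360p - 200pr + 320pq + 252r + 140r^2 - 224qr - 81q - 45qr + 72q^2 + 729pq + 405pqr - 648pq^2 - 567qr - 315qr^2 + 504q^2r + 324p^2 + 180p^2r - 288p^2q - 252pr - 140pr^2 + 224pqr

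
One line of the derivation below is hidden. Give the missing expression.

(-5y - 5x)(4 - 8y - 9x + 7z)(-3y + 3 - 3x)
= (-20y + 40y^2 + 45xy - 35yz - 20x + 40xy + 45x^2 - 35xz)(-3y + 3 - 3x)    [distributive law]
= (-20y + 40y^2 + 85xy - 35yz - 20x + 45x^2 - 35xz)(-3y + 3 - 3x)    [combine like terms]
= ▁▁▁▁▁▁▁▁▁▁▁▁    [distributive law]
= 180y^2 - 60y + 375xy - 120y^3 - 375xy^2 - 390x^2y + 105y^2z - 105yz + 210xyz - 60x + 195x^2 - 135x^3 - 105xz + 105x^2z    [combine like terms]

After distributive law, the bracketed line is:

60y^2 - 60y + 60xy - 120y^3 + 120y^2 - 120xy^2 - 255xy^2 + 255xy - 255x^2y + 105y^2z - 105yz + 105xyz + 60xy - 60x + 60x^2 - 135x^2y + 135x^2 - 135x^3 + 105xyz - 105xz + 105x^2z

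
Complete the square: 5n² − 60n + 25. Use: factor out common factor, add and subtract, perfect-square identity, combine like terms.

5n² − 60n + 25
= 5(n² − 12n) + 25    [factor out 5 from the n-terms]
= 5(n² − 12n + 36 − 36) + 25    [add and subtract 36 inside the bracket]
= 5(n − 6)² − 180 + 25    [perfect-square identity]
= 5(n − 6)² − 155    [combine constants]

5(n − 6)² − 155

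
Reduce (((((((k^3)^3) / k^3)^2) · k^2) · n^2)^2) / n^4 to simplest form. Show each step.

(((((((k^3)^3) / k^3)^2) · k^2) · n^2)^2) / n^4
= (((((((k^3)^3) / k^3)^2) · k^2)^2) · ((n^2)^2)) / n^4    [power of a product]
= (((((((k^3)^3) / k^3)^2)^2) · ((k^2)^2)) · ((n^2)^2)) / n^4    [power of a product]
= ((((((k^3)^3) / k^3)^4) · ((k^2)^2)) · ((n^2)^2)) / n^4    [power of a power]
= ((((((k^3)^3)^4) / ((k^3)^4)) · ((k^2)^2)) · ((n^2)^2)) / n^4    [power of a quotient]
= (((((k^3)^12) / ((k^3)^4)) · ((k^2)^2)) · ((n^2)^2)) / n^4    [power of a power]
= (((k^36 / ((k^3)^4)) · ((k^2)^2)) · ((n^2)^2)) / n^4    [power of a power]
= (((k^36 / k^12) · ((k^2)^2)) · ((n^2)^2)) / n^4    [power of a power]
= ((k^24 · ((k^2)^2)) · ((n^2)^2)) / n^4    [quotient of powers]
= ((k^24 · k^4) · ((n^2)^2)) / n^4    [power of a power]
= (k^28 · ((n^2)^2)) / n^4    [product of powers]
= (k^28 · n^4) / n^4    [power of a power]
= k^28    [quotient of powers]

k^28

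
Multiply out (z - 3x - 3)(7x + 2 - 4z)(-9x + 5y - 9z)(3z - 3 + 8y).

(z - 3x - 3)(7x + 2 - 4z)(-9x + 5y - 9z)(3z - 3 + 8y)
= (7xz + 2z - 4z^2 - 21x^2 - 6x + 12xz - 21x - 6 + 12z)(-9x + 5y - 9z)(3z - 3 + 8y)    [distributive law]
= (19xz + 14z - 4z^2 - 21x^2 - 27x - 6)(-9x + 5y - 9z)(3z - 3 + 8y)    [combine like terms]
= (-171x^2z + 95xyz - 171xz^2 - 126xz + 70yz - 126z^2 + 36xz^2 - 20yz^2 + 36z^3 + 189x^3 - 105x^2y + 189x^2z + 243x^2 - 135xy + 243xz + 54x - 30y + 54z)(3z - 3 + 8y)    [distributive law]
= (18x^2z + 95xyz - 135xz^2 + 117xz + 70yz - 126z^2 - 20yz^2 + 36z^3 + 189x^3 - 105x^2y + 243x^2 - 135xy + 54x - 30y + 54z)(3z - 3 + 8y)    [combine like terms]
= 54x^2z^2 - 54x^2z + 144x^2yz + 285xyz^2 - 285xyz + 760xy^2z - 405xz^3 + 405xz^2 - 1080xyz^2 + 351xz^2 - 351xz + 936xyz + 210yz^2 - 210yz + 560y^2z - 378z^3 + 378z^2 - 1008yz^2 - 60yz^3 + 60yz^2 - 160y^2z^2 + 108z^4 - 108z^3 + 288yz^3 + 567x^3z - 567x^3 + 1512x^3y - 315x^2yz + 315x^2y - 840x^2y^2 + 729x^2z - 729x^2 + 1944x^2y - 405xyz + 405xy - 1080xy^2 + 162xz - 162x + 432xy - 90yz + 90y - 240y^2 + 162z^2 - 162z + 432yz    [distributive law]
= 54x^2z^2 + 675x^2z - 171x^2yz - 795xyz^2 + 246xyz + 760xy^2z - 405xz^3 + 756xz^2 - 189xz - 738yz^2 + 132yz + 560y^2z - 486z^3 + 540z^2 + 228yz^3 - 160y^2z^2 + 108z^4 + 567x^3z - 567x^3 + 1512x^3y + 2259x^2y - 840x^2y^2 - 729x^2 + 837xy - 1080xy^2 - 162x + 90y - 240y^2 - 162z    [combine like terms]

54x^2z^2 + 675x^2z - 171x^2yz - 795xyz^2 + 246xyz + 760xy^2z - 405xz^3 + 756xz^2 - 189xz - 738yz^2 + 132yz + 560y^2z - 486z^3 + 540z^2 + 228yz^3 - 160y^2z^2 + 108z^4 + 567x^3z - 567x^3 + 1512x^3y + 2259x^2y - 840x^2y^2 - 729x^2 + 837xy - 1080xy^2 - 162x + 90y - 240y^2 - 162z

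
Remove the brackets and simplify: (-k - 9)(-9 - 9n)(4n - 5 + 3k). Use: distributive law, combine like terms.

234kn + 198k + 27k^2 + 36kn^2 + 27k^2n - 81n - 405 + 324n^2

(-k - 9)(-9 - 9n)(4n - 5 + 3k)
= (9k + 9kn + 81 + 81n)(4n - 5 + 3k)    [distributive law]
= 36kn - 45k + 27k^2 + 36kn^2 - 45kn + 27k^2n + 324n - 405 + 243k + 324n^2 - 405n + 243kn    [distributive law]
= 234kn + 198k + 27k^2 + 36kn^2 + 27k^2n - 81n - 405 + 324n^2    [combine like terms]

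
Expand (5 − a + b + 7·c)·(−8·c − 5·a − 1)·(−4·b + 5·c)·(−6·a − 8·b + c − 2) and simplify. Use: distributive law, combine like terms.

(5 − a + b + 7·c)·(−8·c − 5·a − 1)·(−4·b + 5·c)·(−6·a − 8·b + c − 2)
= (−40·c − 25·a − 5 + 8·a·c + 5·a² + a − 8·b·c − 5·a·b − b − 56·c² − 35·a·c − 7·c)·(−4·b + 5·c)·(−6·a − 8·b + c − 2)    [distributive law]
= (−47·c − 24·a − 5 − 27·a·c + 5·a² − 8·b·c − 5·a·b − b − 56·c²)·(−4·b + 5·c)·(−6·a − 8·b + c − 2)    [combine like terms]
= (188·b·c − 235·c² + 96·a·b − 120·a·c + 20·b − 25·c + 108·a·b·c − 135·a·c² − 20·a²·b + 25·a²·c + 32·b²·c − 40·b·c² + 20·a·b² − 25·a·b·c + 4·b² − 5·b·c + 224·b·c² − 280·c³)·(−6·a − 8·b + c − 2)    [distributive law]
= (183·b·c − 235·c² + 96·a·b − 120·a·c + 20·b − 25·c + 83·a·b·c − 135·a·c² − 20·a²·b + 25·a²·c + 32·b²·c + 184·b·c² + 20·a·b² + 4·b² − 280·c³)·(−6·a − 8·b + c − 2)    [combine like terms]
= −1098·a·b·c − 1464·b²·c + 183·b·c² − 366·b·c + 1410·a·c² + 1880·b·c² − 235·c³ + 470·c² − 576·a²·b − 768·a·b² + 96·a·b·c − 192·a·b + 720·a²·c + 960·a·b·c − 120·a·c² + 240·a·c − 120·a·b − 160·b² + 20·b·c − 40·b + 150·a·c + 200·b·c − 25·c² + 50·c − 498·a²·b·c − 664·a·b²·c + 83·a·b·c² − 166·a·b·c + 810·a²·c² + 1080·a·b·c² − 135·a·c³ + 270·a·c² + 120·a³·b + 160·a²·b² − 20·a²·b·c + 40·a²·b − 150·a³·c − 200·a²·b·c + 25·a²·c² − 50·a²·c − 192·a·b²·c − 256·b³·c + 32·b²·c² − 64·b²·c − 1104·a·b·c² − 1472·b²·c² + 184·b·c³ − 368·b·c² − 120·a²·b² − 160·a·b³ + 20·a·b²·c − 40·a·b² − 24·a·b² − 32·b³ + 4·b²·c − 8·b² + 1680·a·c³ + 2240·b·c³ − 280·c⁴ + 560·c³    [distributive law]
= −208·a·b·c − 1524·b²·c + 1695·b·c² − 146·b·c + 1560·a·c² + 325·c³ + 445·c² − 536·a²·b − 832·a·b² − 312·a·b + 670·a²·c + 390·a·c − 168·b² − 40·b + 50·c − 718·a²·b·c − 836·a·b²·c + 59·a·b·c² + 835·a²·c² + 1545·a·c³ + 120·a³·b + 40·a²·b² − 150·a³·c − 256·b³·c − 1440·b²·c² + 2424·b·c³ − 160·a·b³ − 32·b³ − 280·c⁴    [combine like terms]

−208·a·b·c − 1524·b²·c + 1695·b·c² − 146·b·c + 1560·a·c² + 325·c³ + 445·c² − 536·a²·b − 832·a·b² − 312·a·b + 670·a²·c + 390·a·c − 168·b² − 40·b + 50·c − 718·a²·b·c − 836·a·b²·c + 59·a·b·c² + 835·a²·c² + 1545·a·c³ + 120·a³·b + 40·a²·b² − 150·a³·c − 256·b³·c − 1440·b²·c² + 2424·b·c³ − 160·a·b³ − 32·b³ − 280·c⁴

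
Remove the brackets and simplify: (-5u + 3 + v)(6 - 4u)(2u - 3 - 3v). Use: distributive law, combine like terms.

-144u² + 162u + 150uv + 40u³ - 68u²v - 54 - 72v - 18v² + 12uv²

(-5u + 3 + v)(6 - 4u)(2u - 3 - 3v)
= (-30u + 20u² + 18 - 12u + 6v - 4uv)(2u - 3 - 3v)    [distributive law]
= (-42u + 20u² + 18 + 6v - 4uv)(2u - 3 - 3v)    [combine like terms]
= -84u² + 126u + 126uv + 40u³ - 60u² - 60u²v + 36u - 54 - 54v + 12uv - 18v - 18v² - 8u²v + 12uv + 12uv²    [distributive law]
= -144u² + 162u + 150uv + 40u³ - 68u²v - 54 - 72v - 18v² + 12uv²    [combine like terms]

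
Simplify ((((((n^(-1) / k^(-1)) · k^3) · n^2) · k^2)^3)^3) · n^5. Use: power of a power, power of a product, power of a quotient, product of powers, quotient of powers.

((((((n^(-1) / k^(-1)) · k^3) · n^2) · k^2)^3)^3) · n^5
= (((((n^(-1) / k^(-1)) · k^3) · n^2) · k^2)^9) · n^5    [power of a power]
= (((((n^(-1) / k^(-1)) · k^3) · n^2)^9) · ((k^2)^9)) · n^5    [power of a product]
= (((((n^(-1) / k^(-1)) · k^3)^9) · ((n^2)^9)) · ((k^2)^9)) · n^5    [power of a product]
= (((((n^(-1) / k^(-1))^9) · ((k^3)^9)) · ((n^2)^9)) · ((k^2)^9)) · n^5    [power of a product]
= ((((((n^(-1))^9) / ((k^(-1))^9)) · ((k^3)^9)) · ((n^2)^9)) · ((k^2)^9)) · n^5    [power of a quotient]
= ((((n^(-9) / ((k^(-1))^9)) · ((k^3)^9)) · ((n^2)^9)) · ((k^2)^9)) · n^5    [power of a power]
= ((((n^(-9) / k^(-9)) · ((k^3)^9)) · ((n^2)^9)) · ((k^2)^9)) · n^5    [power of a power]
= ((((n^(-9) / k^(-9)) · k^27) · ((n^2)^9)) · ((k^2)^9)) · n^5    [power of a power]
= ((((n^(-9) / k^(-9)) · k^27) · n^18) · ((k^2)^9)) · n^5    [power of a power]
= ((((n^(-9) / k^(-9)) · k^27) · n^18) · k^18) · n^5    [power of a power]
= k^54n^14    [quotient of powers; product of powers]

k^54n^14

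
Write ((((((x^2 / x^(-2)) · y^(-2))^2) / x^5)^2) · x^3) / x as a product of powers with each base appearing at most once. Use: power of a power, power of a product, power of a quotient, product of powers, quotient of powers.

((((((x^2 / x^(-2)) · y^(-2))^2) / x^5)^2) · x^3) / x
= ((((((x^2 / x^(-2)) · y^(-2))^2)^2) / ((x^5)^2)) · x^3) / x    [power of a quotient]
= (((((x^2 / x^(-2)) · y^(-2))^4) / ((x^5)^2)) · x^3) / x    [power of a power]
= (((((x^2 / x^(-2))^4) · ((y^(-2))^4)) / ((x^5)^2)) · x^3) / x    [power of a product]
= ((((((x^2)^4) / ((x^(-2))^4)) · ((y^(-2))^4)) / ((x^5)^2)) · x^3) / x    [power of a quotient]
= ((((x^8 / ((x^(-2))^4)) · ((y^(-2))^4)) / ((x^5)^2)) · x^3) / x    [power of a power]
= ((((x^8 / x^(-8)) · ((y^(-2))^4)) / ((x^5)^2)) · x^3) / x    [power of a power]
= (((x^16 · ((y^(-2))^4)) / ((x^5)^2)) · x^3) / x    [quotient of powers]
= (((x^16 · y^(-8)) / ((x^5)^2)) · x^3) / x    [power of a power]
= (((x^16 · y^(-8)) / x^10) · x^3) / x    [power of a power]
= x^8·y^(-8)    [quotient of powers; product of powers]

x^8·y^(-8)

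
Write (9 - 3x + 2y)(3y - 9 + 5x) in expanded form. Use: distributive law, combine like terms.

(9 - 3x + 2y)(3y - 9 + 5x)
= 27y - 81 + 45x - 9xy + 27x - 15x^2 + 6y^2 - 18y + 10xy    [distributive law]
= 9y - 81 + 72x + xy - 15x^2 + 6y^2    [combine like terms]

9y - 81 + 72x + xy - 15x^2 + 6y^2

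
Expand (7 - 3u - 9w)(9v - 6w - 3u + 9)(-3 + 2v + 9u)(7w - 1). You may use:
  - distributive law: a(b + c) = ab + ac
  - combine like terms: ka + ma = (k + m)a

-438vw + 63v + 1044v^2w - 126v^2 + 4503uvw - 552uv + 2745w^2 - 1692w - 129vw^2 - 9180uw^2 + 6219uw - 711u - 3618u^2w + 459u^2 + 189 - 378uv^2w + 54uv^2 - 1575u^2vw + 225u^2v - 4473uvw^2 + 2835u^2w^2 + 567u^3w - 81u^3 - 1134v^2w^2 - 1134w^3 + 756vw^3 + 3402uw^3

(7 - 3u - 9w)(9v - 6w - 3u + 9)(-3 + 2v + 9u)(7w - 1)
= (63v - 42w - 21u + 63 - 27uv + 18uw + 9u^2 - 27u - 81vw + 54w^2 + 27uw - 81w)(-3 + 2v + 9u)(7w - 1)    [distributive law]
= (63v - 123w - 48u + 63 - 27uv + 45uw + 9u^2 - 81vw + 54w^2)(-3 + 2v + 9u)(7w - 1)    [combine like terms]
= (-189v + 126v^2 + 567uv + 369w - 246vw - 1107uw + 144u - 96uv - 432u^2 - 189 + 126v + 567u + 81uv - 54uv^2 - 243u^2v - 135uw + 90uvw + 405u^2w - 27u^2 + 18u^2v + 81u^3 + 243vw - 162v^2w - 729uvw - 162w^2 + 108vw^2 + 486uw^2)(7w - 1)    [distributive law]
= (-63v + 126v^2 + 552uv + 369w - 3vw - 1242uw + 711u - 459u^2 - 189 - 54uv^2 - 225u^2v - 639uvw + 405u^2w + 81u^3 - 162v^2w - 162w^2 + 108vw^2 + 486uw^2)(7w - 1)    [combine like terms]
= -441vw + 63v + 882v^2w - 126v^2 + 3864uvw - 552uv + 2583w^2 - 369w - 21vw^2 + 3vw - 8694uw^2 + 1242uw + 4977uw - 711u - 3213u^2w + 459u^2 - 1323w + 189 - 378uv^2w + 54uv^2 - 1575u^2vw + 225u^2v - 4473uvw^2 + 639uvw + 2835u^2w^2 - 405u^2w + 567u^3w - 81u^3 - 1134v^2w^2 + 162v^2w - 1134w^3 + 162w^2 + 756vw^3 - 108vw^2 + 3402uw^3 - 486uw^2    [distributive law]
= -438vw + 63v + 1044v^2w - 126v^2 + 4503uvw - 552uv + 2745w^2 - 1692w - 129vw^2 - 9180uw^2 + 6219uw - 711u - 3618u^2w + 459u^2 + 189 - 378uv^2w + 54uv^2 - 1575u^2vw + 225u^2v - 4473uvw^2 + 2835u^2w^2 + 567u^3w - 81u^3 - 1134v^2w^2 - 1134w^3 + 756vw^3 + 3402uw^3    [combine like terms]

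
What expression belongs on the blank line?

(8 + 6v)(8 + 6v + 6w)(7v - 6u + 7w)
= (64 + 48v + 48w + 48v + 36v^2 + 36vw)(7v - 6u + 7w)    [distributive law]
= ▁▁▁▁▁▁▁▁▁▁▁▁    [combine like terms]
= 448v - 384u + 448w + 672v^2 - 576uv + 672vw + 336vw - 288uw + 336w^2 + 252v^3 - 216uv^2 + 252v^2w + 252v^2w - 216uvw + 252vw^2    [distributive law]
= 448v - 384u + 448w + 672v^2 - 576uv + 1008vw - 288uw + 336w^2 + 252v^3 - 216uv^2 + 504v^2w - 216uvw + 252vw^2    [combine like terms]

Applying combine like terms to the line above:

(64 + 96v + 48w + 36v^2 + 36vw)(7v - 6u + 7w)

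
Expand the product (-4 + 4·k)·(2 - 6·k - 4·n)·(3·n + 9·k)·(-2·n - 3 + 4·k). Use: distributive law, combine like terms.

-96·n^2 + 72·n - 672·k·n + 216·k - 1152·k^2 - 144·k·n^2 + 1032·k^2·n + 1800·k^3 - 96·n^3 + 240·k^2·n^2 - 432·k^3·n - 864·k^4 + 96·k·n^3

(-4 + 4·k)·(2 - 6·k - 4·n)·(3·n + 9·k)·(-2·n - 3 + 4·k)
= (-8 + 24·k + 16·n + 8·k - 24·k^2 - 16·k·n)·(3·n + 9·k)·(-2·n - 3 + 4·k)    [distributive law]
= (-8 + 32·k + 16·n - 24·k^2 - 16·k·n)·(3·n + 9·k)·(-2·n - 3 + 4·k)    [combine like terms]
= (-24·n - 72·k + 96·k·n + 288·k^2 + 48·n^2 + 144·k·n - 72·k^2·n - 216·k^3 - 48·k·n^2 - 144·k^2·n)·(-2·n - 3 + 4·k)    [distributive law]
= (-24·n - 72·k + 240·k·n + 288·k^2 + 48·n^2 - 216·k^2·n - 216·k^3 - 48·k·n^2)·(-2·n - 3 + 4·k)    [combine like terms]
= 48·n^2 + 72·n - 96·k·n + 144·k·n + 216·k - 288·k^2 - 480·k·n^2 - 720·k·n + 960·k^2·n - 576·k^2·n - 864·k^2 + 1152·k^3 - 96·n^3 - 144·n^2 + 192·k·n^2 + 432·k^2·n^2 + 648·k^2·n - 864·k^3·n + 432·k^3·n + 648·k^3 - 864·k^4 + 96·k·n^3 + 144·k·n^2 - 192·k^2·n^2    [distributive law]
= -96·n^2 + 72·n - 672·k·n + 216·k - 1152·k^2 - 144·k·n^2 + 1032·k^2·n + 1800·k^3 - 96·n^3 + 240·k^2·n^2 - 432·k^3·n - 864·k^4 + 96·k·n^3    [combine like terms]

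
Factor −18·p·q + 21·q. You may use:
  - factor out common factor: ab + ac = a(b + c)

−18·p·q + 21·q
= 3(−6·p·q + 7·q)    [factor out 3]
= 3·q(−6·p + 7)    [factor out q]

3·q(−6·p + 7)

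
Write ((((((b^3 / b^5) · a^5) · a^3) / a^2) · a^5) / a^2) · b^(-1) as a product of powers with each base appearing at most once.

((((((b^3 / b^5) · a^5) · a^3) / a^2) · a^5) / a^2) · b^(-1)
= (((((b^(-2) · a^5) · a^3) / a^2) · a^5) / a^2) · b^(-1)    [quotient of powers]
= a^9b^(-3)    [quotient of powers; product of powers]

a^9b^(-3)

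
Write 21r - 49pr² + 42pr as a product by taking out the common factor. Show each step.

21r - 49pr² + 42pr
= 7(3r - 7pr² + 6pr)    [factor out 7]
= 7r(3 - 7pr + 6p)    [factor out r]

7r(3 - 7pr + 6p)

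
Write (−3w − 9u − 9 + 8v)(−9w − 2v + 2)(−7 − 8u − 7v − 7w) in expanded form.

(−3w − 9u − 9 + 8v)(−9w − 2v + 2)(−7 − 8u − 7v − 7w)
= (27w² + 6vw − 6w + 81uw + 18uv − 18u + 81w + 18v − 18 − 72vw − 16v² + 16v)(−7 − 8u − 7v − 7w)    [distributive law]
= (27w² − 66vw + 75w + 81uw + 18uv − 18u + 34v − 18 − 16v²)(−7 − 8u − 7v − 7w)    [combine like terms]
= −189w² − 216uw² − 189vw² − 189w³ + 462vw + 528uvw + 462v²w + 462vw² − 525w − 600uw − 525vw − 525w² − 567uw − 648u²w − 567uvw − 567uw² − 126uv − 144u²v − 126uv² − 126uvw + 126u + 144u² + 126uv + 126uw − 238v − 272uv − 238v² − 238vw + 126 + 144u + 126v + 126w + 112v² + 128uv² + 112v³ + 112v²w    [distributive law]
= −714w² − 783uw² + 273vw² − 189w³ − 301vw − 165uvw + 574v²w − 399w − 1041uw − 648u²w − 272uv − 144u²v + 2uv² + 270u + 144u² − 112v − 126v² + 126 + 112v³    [combine like terms]

−714w² − 783uw² + 273vw² − 189w³ − 301vw − 165uvw + 574v²w − 399w − 1041uw − 648u²w − 272uv − 144u²v + 2uv² + 270u + 144u² − 112v − 126v² + 126 + 112v³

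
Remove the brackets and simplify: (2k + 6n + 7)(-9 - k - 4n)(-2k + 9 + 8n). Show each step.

32k^2 - 99k - 162kn + 4k^3 + 12k^2n - 64kn^2 - 1242n - 872n^2 - 192n^3 - 567

(2k + 6n + 7)(-9 - k - 4n)(-2k + 9 + 8n)
= (-18k - 2k^2 - 8kn - 54n - 6kn - 24n^2 - 63 - 7k - 28n)(-2k + 9 + 8n)    [distributive law]
= (-25k - 2k^2 - 14kn - 82n - 24n^2 - 63)(-2k + 9 + 8n)    [combine like terms]
= 50k^2 - 225k - 200kn + 4k^3 - 18k^2 - 16k^2n + 28k^2n - 126kn - 112kn^2 + 164kn - 738n - 656n^2 + 48kn^2 - 216n^2 - 192n^3 + 126k - 567 - 504n    [distributive law]
= 32k^2 - 99k - 162kn + 4k^3 + 12k^2n - 64kn^2 - 1242n - 872n^2 - 192n^3 - 567    [combine like terms]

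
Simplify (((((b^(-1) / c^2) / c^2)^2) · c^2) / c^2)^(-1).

(((((b^(-1) / c^2) / c^2)^2) · c^2) / c^2)^(-1)
= (((((b^(-1) / c^2) / c^2)^2) · c^2)^(-1)) / ((c^2)^(-1))    [power of a quotient]
= (((((b^(-1) / c^2) / c^2)^2)^(-1)) · ((c^2)^(-1))) / ((c^2)^(-1))    [power of a product]
= ((((b^(-1) / c^2) / c^2)^(-2)) · ((c^2)^(-1))) / ((c^2)^(-1))    [power of a power]
= ((((b^(-1) / c^2)^(-2)) / ((c^2)^(-2))) · ((c^2)^(-1))) / ((c^2)^(-1))    [power of a quotient]
= (((((b^(-1))^(-2)) / ((c^2)^(-2))) / ((c^2)^(-2))) · ((c^2)^(-1))) / ((c^2)^(-1))    [power of a quotient]
= (((b^2 / ((c^2)^(-2))) / ((c^2)^(-2))) · ((c^2)^(-1))) / ((c^2)^(-1))    [power of a power]
= (((b^2 / c^(-4)) / ((c^2)^(-2))) · ((c^2)^(-1))) / ((c^2)^(-1))    [power of a power]
= (((b^2 / c^(-4)) / c^(-4)) · ((c^2)^(-1))) / ((c^2)^(-1))    [power of a power]
= (((b^2 / c^(-4)) / c^(-4)) · c^(-2)) / ((c^2)^(-1))    [power of a power]
= (((b^2 / c^(-4)) / c^(-4)) · c^(-2)) / c^(-2)    [power of a power]
= b^2c^8    [quotient of powers; product of powers]

b^2c^8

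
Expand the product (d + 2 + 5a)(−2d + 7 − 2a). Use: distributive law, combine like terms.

(d + 2 + 5a)(−2d + 7 − 2a)
= −2d^2 + 7d − 2ad − 4d + 14 − 4a − 10ad + 35a − 10a^2    [distributive law]
= −2d^2 + 3d − 12ad + 14 + 31a − 10a^2    [combine like terms]

−2d^2 + 3d − 12ad + 14 + 31a − 10a^2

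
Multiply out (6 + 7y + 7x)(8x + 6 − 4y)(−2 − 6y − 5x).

(6 + 7y + 7x)(8x + 6 − 4y)(−2 − 6y − 5x)
= (48x + 36 − 24y + 56xy + 42y − 28y^2 + 56x^2 + 42x − 28xy)(−2 − 6y − 5x)    [distributive law]
= (90x + 36 + 18y + 28xy − 28y^2 + 56x^2)(−2 − 6y − 5x)    [combine like terms]
= −180x − 540xy − 450x^2 − 72 − 216y − 180x − 36y − 108y^2 − 90xy − 56xy − 168xy^2 − 140x^2y + 56y^2 + 168y^3 + 140xy^2 − 112x^2 − 336x^2y − 280x^3    [distributive law]
= −360x − 686xy − 562x^2 − 72 − 252y − 52y^2 − 28xy^2 − 476x^2y + 168y^3 − 280x^3    [combine like terms]

−360x − 686xy − 562x^2 − 72 − 252y − 52y^2 − 28xy^2 − 476x^2y + 168y^3 − 280x^3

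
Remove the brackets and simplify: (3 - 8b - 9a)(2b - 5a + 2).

(3 - 8b - 9a)(2b - 5a + 2)
= 6b - 15a + 6 - 16b^2 + 40ab - 16b - 18ab + 45a^2 - 18a    [distributive law]
= -10b - 33a + 6 - 16b^2 + 22ab + 45a^2    [combine like terms]

-10b - 33a + 6 - 16b^2 + 22ab + 45a^2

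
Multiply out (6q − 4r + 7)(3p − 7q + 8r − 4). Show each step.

18pq − 42q² + 76qr − 73q − 12pr − 32r² + 72r + 21p − 28

(6q − 4r + 7)(3p − 7q + 8r − 4)
= 18pq − 42q² + 48qr − 24q − 12pr + 28qr − 32r² + 16r + 21p − 49q + 56r − 28    [distributive law]
= 18pq − 42q² + 76qr − 73q − 12pr − 32r² + 72r + 21p − 28    [combine like terms]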